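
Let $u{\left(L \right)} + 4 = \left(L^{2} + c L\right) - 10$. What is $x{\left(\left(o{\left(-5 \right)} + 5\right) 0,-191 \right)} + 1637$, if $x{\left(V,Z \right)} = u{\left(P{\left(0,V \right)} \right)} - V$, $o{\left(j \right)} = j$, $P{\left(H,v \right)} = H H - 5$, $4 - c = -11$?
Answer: $1573$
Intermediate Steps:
$c = 15$ ($c = 4 - -11 = 4 + 11 = 15$)
$P{\left(H,v \right)} = -5 + H^{2}$ ($P{\left(H,v \right)} = H^{2} - 5 = -5 + H^{2}$)
$u{\left(L \right)} = -14 + L^{2} + 15 L$ ($u{\left(L \right)} = -4 - \left(10 - L^{2} - 15 L\right) = -4 + \left(-10 + L^{2} + 15 L\right) = -14 + L^{2} + 15 L$)
$x{\left(V,Z \right)} = -64 - V$ ($x{\left(V,Z \right)} = \left(-14 + \left(-5 + 0^{2}\right)^{2} + 15 \left(-5 + 0^{2}\right)\right) - V = \left(-14 + \left(-5 + 0\right)^{2} + 15 \left(-5 + 0\right)\right) - V = \left(-14 + \left(-5\right)^{2} + 15 \left(-5\right)\right) - V = \left(-14 + 25 - 75\right) - V = -64 - V$)
$x{\left(\left(o{\left(-5 \right)} + 5\right) 0,-191 \right)} + 1637 = \left(-64 - \left(-5 + 5\right) 0\right) + 1637 = \left(-64 - 0 \cdot 0\right) + 1637 = \left(-64 - 0\right) + 1637 = \left(-64 + 0\right) + 1637 = -64 + 1637 = 1573$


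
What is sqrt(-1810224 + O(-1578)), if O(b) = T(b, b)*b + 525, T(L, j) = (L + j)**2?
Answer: I*sqrt(15719219907) ≈ 1.2538e+5*I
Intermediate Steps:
O(b) = 525 + 4*b**3 (O(b) = (b + b)**2*b + 525 = (2*b)**2*b + 525 = (4*b**2)*b + 525 = 4*b**3 + 525 = 525 + 4*b**3)
sqrt(-1810224 + O(-1578)) = sqrt(-1810224 + (525 + 4*(-1578)**3)) = sqrt(-1810224 + (525 + 4*(-3929352552))) = sqrt(-1810224 + (525 - 15717410208)) = sqrt(-1810224 - 15717409683) = sqrt(-15719219907) = I*sqrt(15719219907)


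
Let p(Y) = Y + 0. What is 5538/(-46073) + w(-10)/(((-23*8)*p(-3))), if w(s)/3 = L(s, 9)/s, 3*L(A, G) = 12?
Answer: -2593553/21193580 ≈ -0.12237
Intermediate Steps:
L(A, G) = 4 (L(A, G) = (⅓)*12 = 4)
p(Y) = Y
w(s) = 12/s (w(s) = 3*(4/s) = 12/s)
5538/(-46073) + w(-10)/(((-23*8)*p(-3))) = 5538/(-46073) + (12/(-10))/((-23*8*(-3))) = 5538*(-1/46073) + (12*(-⅒))/((-184*(-3))) = -5538/46073 - 6/5/552 = -5538/46073 - 6/5*1/552 = -5538/46073 - 1/460 = -2593553/21193580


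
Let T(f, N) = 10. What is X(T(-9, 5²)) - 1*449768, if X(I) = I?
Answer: -449758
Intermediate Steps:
X(T(-9, 5²)) - 1*449768 = 10 - 1*449768 = 10 - 449768 = -449758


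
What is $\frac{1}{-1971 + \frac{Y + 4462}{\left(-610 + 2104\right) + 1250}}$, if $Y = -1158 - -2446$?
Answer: $- \frac{1372}{2701337} \approx -0.0005079$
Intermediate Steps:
$Y = 1288$ ($Y = -1158 + 2446 = 1288$)
$\frac{1}{-1971 + \frac{Y + 4462}{\left(-610 + 2104\right) + 1250}} = \frac{1}{-1971 + \frac{1288 + 4462}{\left(-610 + 2104\right) + 1250}} = \frac{1}{-1971 + \frac{5750}{1494 + 1250}} = \frac{1}{-1971 + \frac{5750}{2744}} = \frac{1}{-1971 + 5750 \cdot \frac{1}{2744}} = \frac{1}{-1971 + \frac{2875}{1372}} = \frac{1}{- \frac{2701337}{1372}} = - \frac{1372}{2701337}$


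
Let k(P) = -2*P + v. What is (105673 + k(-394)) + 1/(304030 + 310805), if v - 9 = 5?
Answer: 65464556626/614835 ≈ 1.0648e+5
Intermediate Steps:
v = 14 (v = 9 + 5 = 14)
k(P) = 14 - 2*P (k(P) = -2*P + 14 = 14 - 2*P)
(105673 + k(-394)) + 1/(304030 + 310805) = (105673 + (14 - 2*(-394))) + 1/(304030 + 310805) = (105673 + (14 + 788)) + 1/614835 = (105673 + 802) + 1/614835 = 106475 + 1/614835 = 65464556626/614835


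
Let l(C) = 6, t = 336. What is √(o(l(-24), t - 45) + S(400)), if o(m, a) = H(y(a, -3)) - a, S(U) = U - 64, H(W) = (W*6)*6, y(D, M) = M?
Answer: 3*I*√7 ≈ 7.9373*I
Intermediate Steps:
H(W) = 36*W (H(W) = (6*W)*6 = 36*W)
S(U) = -64 + U
o(m, a) = -108 - a (o(m, a) = 36*(-3) - a = -108 - a)
√(o(l(-24), t - 45) + S(400)) = √((-108 - (336 - 45)) + (-64 + 400)) = √((-108 - 1*291) + 336) = √((-108 - 291) + 336) = √(-399 + 336) = √(-63) = 3*I*√7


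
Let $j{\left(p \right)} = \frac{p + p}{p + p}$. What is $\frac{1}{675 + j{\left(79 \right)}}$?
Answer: $\frac{1}{676} \approx 0.0014793$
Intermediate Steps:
$j{\left(p \right)} = 1$ ($j{\left(p \right)} = \frac{2 p}{2 p} = 2 p \frac{1}{2 p} = 1$)
$\frac{1}{675 + j{\left(79 \right)}} = \frac{1}{675 + 1} = \frac{1}{676}$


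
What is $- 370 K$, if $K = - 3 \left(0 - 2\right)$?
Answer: $-2220$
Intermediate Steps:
$K = 6$ ($K = \left(-3\right) \left(-2\right) = 6$)
$- 370 K = \left(-370\right) 6 = -2220$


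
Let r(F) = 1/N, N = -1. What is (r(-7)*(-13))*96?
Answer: 1248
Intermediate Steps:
r(F) = -1 (r(F) = 1/(-1) = -1)
(r(-7)*(-13))*96 = -1*(-13)*96 = 13*96 = 1248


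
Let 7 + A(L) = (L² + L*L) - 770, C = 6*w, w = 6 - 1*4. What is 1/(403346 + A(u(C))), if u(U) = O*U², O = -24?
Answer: 1/24290441 ≈ 4.1168e-8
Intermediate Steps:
w = 2 (w = 6 - 4 = 2)
C = 12 (C = 6*2 = 12)
u(U) = -24*U²
A(L) = -777 + 2*L² (A(L) = -7 + ((L² + L*L) - 770) = -7 + ((L² + L²) - 770) = -7 + (2*L² - 770) = -7 + (-770 + 2*L²) = -777 + 2*L²)
1/(403346 + A(u(C))) = 1/(403346 + (-777 + 2*(-24*12²)²)) = 1/(403346 + (-777 + 2*(-24*144)²)) = 1/(403346 + (-777 + 2*(-3456)²)) = 1/(403346 + (-777 + 2*11943936)) = 1/(403346 + (-777 + 23887872)) = 1/(403346 + 23887095) = 1/24290441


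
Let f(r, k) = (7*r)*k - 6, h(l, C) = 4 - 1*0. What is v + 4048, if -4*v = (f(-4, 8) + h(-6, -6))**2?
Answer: -8721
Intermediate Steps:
h(l, C) = 4 (h(l, C) = 4 + 0 = 4)
f(r, k) = -6 + 7*k*r (f(r, k) = 7*k*r - 6 = -6 + 7*k*r)
v = -12769 (v = -((-6 + 7*8*(-4)) + 4)**2/4 = -((-6 - 224) + 4)**2/4 = -(-230 + 4)**2/4 = -1/4*(-226)**2 = -1/4*51076 = -12769)
v + 4048 = -12769 + 4048 = -8721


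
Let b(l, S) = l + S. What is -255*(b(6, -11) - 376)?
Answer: 97155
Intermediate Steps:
b(l, S) = S + l
-255*(b(6, -11) - 376) = -255*((-11 + 6) - 376) = -255*(-5 - 376) = -255*(-381) = 97155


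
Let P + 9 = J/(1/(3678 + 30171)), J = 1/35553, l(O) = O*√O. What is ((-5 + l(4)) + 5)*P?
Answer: -763008/11851 ≈ -64.383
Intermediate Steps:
l(O) = O^(3/2)
J = 1/35553 ≈ 2.8127e-5
P = -95376/11851 (P = -9 + 1/(35553*(1/(3678 + 30171))) = -9 + 1/(35553*(1/33849)) = -9 + (1/35553)*33849 = -9 + 11283/11851 = -95376/11851 ≈ -8.0479)
((-5 + l(4)) + 5)*P = ((-5 + 4^(3/2)) + 5)*(-95376/11851) = ((-5 + 8) + 5)*(-95376/11851) = (3 + 5)*(-95376/11851) = 8*(-95376/11851) = -763008/11851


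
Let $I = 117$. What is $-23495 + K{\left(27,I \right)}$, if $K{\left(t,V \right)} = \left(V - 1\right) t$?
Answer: $-20363$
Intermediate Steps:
$K{\left(t,V \right)} = t \left(-1 + V\right)$ ($K{\left(t,V \right)} = \left(-1 + V\right) t = t \left(-1 + V\right)$)
$-23495 + K{\left(27,I \right)} = -23495 + 27 \left(-1 + 117\right) = -23495 + 27 \cdot 116 = -23495 + 3132 = -20363$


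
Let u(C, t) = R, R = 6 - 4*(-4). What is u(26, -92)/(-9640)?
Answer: -11/4820 ≈ -0.0022822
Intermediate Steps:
R = 22 (R = 6 + 16 = 22)
u(C, t) = 22
u(26, -92)/(-9640) = 22/(-9640) = 22*(-1/9640) = -11/4820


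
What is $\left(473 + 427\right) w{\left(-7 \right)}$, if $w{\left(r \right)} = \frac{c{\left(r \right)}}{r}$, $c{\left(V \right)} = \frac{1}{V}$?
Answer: $\frac{900}{49} \approx 18.367$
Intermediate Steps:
$w{\left(r \right)} = \frac{1}{r^{2}}$ ($w{\left(r \right)} = \frac{1}{r r} = \frac{1}{r^{2}}$)
$\left(473 + 427\right) w{\left(-7 \right)} = \frac{473 + 427}{49} = 900 \cdot \frac{1}{49} = \frac{900}{49}$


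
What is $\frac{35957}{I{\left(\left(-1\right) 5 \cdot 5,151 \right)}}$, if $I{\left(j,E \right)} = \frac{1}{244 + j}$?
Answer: $7874583$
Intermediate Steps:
$\frac{35957}{I{\left(\left(-1\right) 5 \cdot 5,151 \right)}} = \frac{35957}{\frac{1}{244 + \left(-1\right) 5 \cdot 5}} = \frac{35957}{\frac{1}{244 - 25}} = \frac{35957}{\frac{1}{219}} = 35957 \frac{1}{\frac{1}{219}} = 35957 \cdot 219 = 7874583$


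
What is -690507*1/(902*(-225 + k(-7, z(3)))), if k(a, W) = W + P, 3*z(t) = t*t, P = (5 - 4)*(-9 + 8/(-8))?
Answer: 690507/209264 ≈ 3.2997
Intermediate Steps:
P = -10 (P = 1*(-9 + 8*(-⅛)) = 1*(-9 - 1) = 1*(-10) = -10)
z(t) = t²/3 (z(t) = (t*t)/3 = t²/3)
k(a, W) = -10 + W (k(a, W) = W - 10 = -10 + W)
-690507*1/(902*(-225 + k(-7, z(3)))) = -690507*1/(902*(-225 + (-10 + (⅓)*3²))) = -690507*1/(902*(-225 + (-10 + (⅓)*9))) = -690507*1/(902*(-225 + (-10 + 3))) = -690507*1/(902*(-225 - 7)) = -690507/(902*(-232)) = -690507/(-209264) = -690507*(-1/209264) = 690507/209264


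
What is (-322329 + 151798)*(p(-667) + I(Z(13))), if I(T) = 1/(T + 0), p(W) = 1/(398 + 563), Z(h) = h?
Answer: -5357974/403 ≈ -13295.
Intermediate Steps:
p(W) = 1/961
I(T) = 1/T
(-322329 + 151798)*(p(-667) + I(Z(13))) = (-322329 + 151798)*(1/961 + 1/13) = -170531*(1/961 + 1/13) = -170531*974/12493 = -5357974/403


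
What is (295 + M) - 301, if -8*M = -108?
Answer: 15/2 ≈ 7.5000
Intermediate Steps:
M = 27/2 (M = -⅛*(-108) = 27/2 ≈ 13.500)
(295 + M) - 301 = (295 + 27/2) - 301 = 617/2 - 301 = 15/2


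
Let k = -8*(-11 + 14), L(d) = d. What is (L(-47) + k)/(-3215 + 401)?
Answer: 71/2814 ≈ 0.025231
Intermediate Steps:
k = -24 (k = -8*3 = -24)
(L(-47) + k)/(-3215 + 401) = (-47 - 24)/(-3215 + 401) = -71/(-2814) = -71*(-1/2814) = 71/2814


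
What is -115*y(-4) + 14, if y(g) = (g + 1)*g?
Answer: -1366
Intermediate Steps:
y(g) = g*(1 + g) (y(g) = (1 + g)*g = g*(1 + g))
-115*y(-4) + 14 = -(-460)*(1 - 4) + 14 = -(-460)*(-3) + 14 = -115*12 + 14 = -1380 + 14 = -1366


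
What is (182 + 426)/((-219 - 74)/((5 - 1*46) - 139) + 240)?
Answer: 109440/43493 ≈ 2.5163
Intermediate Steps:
(182 + 426)/((-219 - 74)/((5 - 1*46) - 139) + 240) = 608/(-293/((5 - 46) - 139) + 240) = 608/(-293/(-41 - 139) + 240) = 608/(-293/(-180) + 240) = 608/(-293*(-1/180) + 240) = 608/(293/180 + 240) = 608/(43493/180) = 608*(180/43493) = 109440/43493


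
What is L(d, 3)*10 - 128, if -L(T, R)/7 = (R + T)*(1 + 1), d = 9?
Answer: -1808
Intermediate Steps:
L(T, R) = -14*R - 14*T (L(T, R) = -7*(R + T)*(1 + 1) = -7*(R + T)*2 = -7*(2*R + 2*T) = -14*R - 14*T)
L(d, 3)*10 - 128 = (-14*3 - 14*9)*10 - 128 = (-42 - 126)*10 - 128 = -168*10 - 128 = -1680 - 128 = -1808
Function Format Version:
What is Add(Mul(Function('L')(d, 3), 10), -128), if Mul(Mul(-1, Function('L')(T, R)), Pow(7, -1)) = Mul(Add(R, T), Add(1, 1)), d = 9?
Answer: -1808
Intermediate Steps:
Function('L')(T, R) = Add(Mul(-14, R), Mul(-14, T)) (Function('L')(T, R) = Mul(-7, Mul(Add(R, T), Add(1, 1))) = Mul(-7, Mul(Add(R, T), 2)) = Mul(-7, Add(Mul(2, R), Mul(2, T))) = Add(Mul(-14, R), Mul(-14, T)))
Add(Mul(Function('L')(d, 3), 10), -128) = Add(Mul(Add(Mul(-14, 3), Mul(-14, 9)), 10), -128) = Add(Mul(Add(-42, -126), 10), -128) = Add(Mul(-168, 10), -128) = Add(-1680, -128) = -1808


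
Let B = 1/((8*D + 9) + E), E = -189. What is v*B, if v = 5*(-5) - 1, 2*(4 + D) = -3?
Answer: 13/112 ≈ 0.11607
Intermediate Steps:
D = -11/2 (D = -4 + (1/2)*(-3) = -4 - 3/2 = -11/2 ≈ -5.5000)
B = -1/224 (B = 1/((8*(-11/2) + 9) - 189) = 1/((-44 + 9) - 189) = 1/(-35 - 189) = 1/(-224) = -1/224 ≈ -0.0044643)
v = -26 (v = -25 - 1 = -26)
v*B = -26*(-1/224) = 13/112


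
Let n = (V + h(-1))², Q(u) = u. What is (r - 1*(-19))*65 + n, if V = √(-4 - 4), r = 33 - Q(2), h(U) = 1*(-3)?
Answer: 3251 - 12*I*√2 ≈ 3251.0 - 16.971*I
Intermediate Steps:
h(U) = -3
r = 31 (r = 33 - 1*2 = 33 - 2 = 31)
V = 2*I*√2 (V = √(-8) = 2*I*√2 ≈ 2.8284*I)
n = (-3 + 2*I*√2)² (n = (2*I*√2 - 3)² = (-3 + 2*I*√2)² ≈ 1.0 - 16.971*I)
(r - 1*(-19))*65 + n = (31 - 1*(-19))*65 + (1 - 12*I*√2) = (31 + 19)*65 + (1 - 12*I*√2) = 50*65 + (1 - 12*I*√2) = 3250 + (1 - 12*I*√2) = 3251 - 12*I*√2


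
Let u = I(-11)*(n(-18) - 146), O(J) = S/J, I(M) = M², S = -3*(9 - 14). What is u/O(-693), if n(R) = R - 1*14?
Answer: 4975278/5 ≈ 9.9506e+5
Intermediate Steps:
S = 15 (S = -3*(-5) = 15)
n(R) = -14 + R (n(R) = R - 14 = -14 + R)
O(J) = 15/J
u = -21538 (u = (-11)²*((-14 - 18) - 146) = 121*(-32 - 146) = 121*(-178) = -21538)
u/O(-693) = -21538/(15/(-693)) = -21538/(15*(-1/693)) = -21538/(-5/231) = -21538*(-231/5) = 4975278/5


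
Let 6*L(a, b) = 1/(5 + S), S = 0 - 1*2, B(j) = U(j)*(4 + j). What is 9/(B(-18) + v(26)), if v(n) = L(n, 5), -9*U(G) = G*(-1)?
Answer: 162/505 ≈ 0.32079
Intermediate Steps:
U(G) = G/9 (U(G) = -G*(-1)/9 = -(-1)*G/9 = G/9)
B(j) = j*(4 + j)/9 (B(j) = (j/9)*(4 + j) = j*(4 + j)/9)
S = -2 (S = 0 - 2 = -2)
L(a, b) = 1/18 (L(a, b) = 1/(6*(5 - 2)) = (1/6)/3 = (1/6)*(1/3) = 1/18)
v(n) = 1/18
9/(B(-18) + v(26)) = 9/((1/9)*(-18)*(4 - 18) + 1/18) = 9/((1/9)*(-18)*(-14) + 1/18) = 9/(28 + 1/18) = 9/(505/18) = (18/505)*9 = 162/505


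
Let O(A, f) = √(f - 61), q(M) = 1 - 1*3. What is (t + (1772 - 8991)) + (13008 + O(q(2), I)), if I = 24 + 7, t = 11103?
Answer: 16892 + I*√30 ≈ 16892.0 + 5.4772*I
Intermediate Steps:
q(M) = -2 (q(M) = 1 - 3 = -2)
I = 31
O(A, f) = √(-61 + f)
(t + (1772 - 8991)) + (13008 + O(q(2), I)) = (11103 + (1772 - 8991)) + (13008 + √(-61 + 31)) = (11103 - 7219) + (13008 + √(-30)) = 3884 + (13008 + I*√30) = 16892 + I*√30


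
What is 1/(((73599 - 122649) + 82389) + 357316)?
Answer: 1/390655 ≈ 2.5598e-6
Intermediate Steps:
1/(((73599 - 122649) + 82389) + 357316) = 1/((-49050 + 82389) + 357316) = 1/(33339 + 357316) = 1/390655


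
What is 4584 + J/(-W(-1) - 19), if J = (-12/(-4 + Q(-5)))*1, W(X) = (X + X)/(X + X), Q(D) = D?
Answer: 68759/15 ≈ 4583.9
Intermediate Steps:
W(X) = 1 (W(X) = (2*X)/((2*X)) = (2*X)*(1/(2*X)) = 1)
J = 4/3 (J = (-12/(-4 - 5))*1 = (-12/(-9))*1 = -⅑*(-12)*1 = (4/3)*1 = 4/3 ≈ 1.3333)
4584 + J/(-W(-1) - 19) = 4584 + 4/(3*(-1*1 - 19)) = 4584 + 4/(3*(-1 - 19)) = 4584 + (4/3)/(-20) = 4584 + (4/3)*(-1/20) = 4584 - 1/15 = 68759/15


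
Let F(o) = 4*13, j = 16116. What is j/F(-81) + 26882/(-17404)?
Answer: 34885625/113126 ≈ 308.38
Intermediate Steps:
F(o) = 52
j/F(-81) + 26882/(-17404) = 16116/52 + 26882/(-17404) = 16116*(1/52) + 26882*(-1/17404) = 4029/13 - 13441/8702 = 34885625/113126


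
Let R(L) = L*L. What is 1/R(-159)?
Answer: 1/25281 ≈ 3.9555e-5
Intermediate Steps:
R(L) = L²
1/R(-159) = 1/((-159)²) = 1/25281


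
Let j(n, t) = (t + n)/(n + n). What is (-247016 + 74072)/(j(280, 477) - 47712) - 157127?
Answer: -4198016523661/26717963 ≈ -1.5712e+5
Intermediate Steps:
j(n, t) = (n + t)/(2*n) (j(n, t) = (n + t)/((2*n)) = (n + t)*(1/(2*n)) = (n + t)/(2*n))
(-247016 + 74072)/(j(280, 477) - 47712) - 157127 = (-247016 + 74072)/((½)*(280 + 477)/280 - 47712) - 157127 = -172944/((½)*(1/280)*757 - 47712) - 157127 = -172944/(757/560 - 47712) - 157127 = -172944/(-26717963/560) - 157127 = -172944*(-560/26717963) - 157127 = 96848640/26717963 - 157127 = -4198016523661/26717963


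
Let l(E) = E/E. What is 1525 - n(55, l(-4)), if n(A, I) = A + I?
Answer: 1469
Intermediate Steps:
l(E) = 1
1525 - n(55, l(-4)) = 1525 - (55 + 1) = 1525 - 1*56 = 1525 - 56 = 1469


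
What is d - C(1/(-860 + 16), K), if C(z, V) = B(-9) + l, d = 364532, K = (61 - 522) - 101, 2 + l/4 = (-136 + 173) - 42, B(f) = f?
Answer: 364569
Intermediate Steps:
l = -28 (l = -8 + 4*((-136 + 173) - 42) = -8 + 4*(37 - 42) = -8 + 4*(-5) = -8 - 20 = -28)
K = -562 (K = -461 - 101 = -562)
C(z, V) = -37 (C(z, V) = -9 - 28 = -37)
d - C(1/(-860 + 16), K) = 364532 - 1*(-37) = 364532 + 37 = 364569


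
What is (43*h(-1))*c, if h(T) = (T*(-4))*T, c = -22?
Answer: 3784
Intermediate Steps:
h(T) = -4*T² (h(T) = (-4*T)*T = -4*T²)
(43*h(-1))*c = (43*(-4*(-1)²))*(-22) = (43*(-4*1))*(-22) = (43*(-4))*(-22) = -172*(-22) = 3784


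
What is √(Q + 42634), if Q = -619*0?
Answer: √42634 ≈ 206.48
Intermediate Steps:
Q = 0
√(Q + 42634) = √(0 + 42634) = √42634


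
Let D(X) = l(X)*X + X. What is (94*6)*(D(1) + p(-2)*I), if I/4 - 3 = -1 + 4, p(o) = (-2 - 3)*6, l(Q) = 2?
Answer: -404388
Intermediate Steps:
p(o) = -30 (p(o) = -5*6 = -30)
D(X) = 3*X (D(X) = 2*X + X = 3*X)
I = 24 (I = 12 + 4*(-1 + 4) = 12 + 4*3 = 12 + 12 = 24)
(94*6)*(D(1) + p(-2)*I) = (94*6)*(3*1 - 30*24) = 564*(3 - 720) = 564*(-717) = -404388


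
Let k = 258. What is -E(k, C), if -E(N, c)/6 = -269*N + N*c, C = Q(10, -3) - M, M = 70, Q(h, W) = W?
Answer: -529416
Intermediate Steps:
C = -73 (C = -3 - 1*70 = -3 - 70 = -73)
E(N, c) = 1614*N - 6*N*c (E(N, c) = -6*(-269*N + N*c) = 1614*N - 6*N*c)
-E(k, C) = -6*258*(269 - 1*(-73)) = -6*258*(269 + 73) = -6*258*342 = -1*529416 = -529416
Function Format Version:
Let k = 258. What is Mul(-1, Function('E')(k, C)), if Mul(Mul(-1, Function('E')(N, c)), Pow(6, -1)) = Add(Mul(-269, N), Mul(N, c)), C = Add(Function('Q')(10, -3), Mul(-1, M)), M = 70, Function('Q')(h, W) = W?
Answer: -529416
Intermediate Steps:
C = -73 (C = Add(-3, Mul(-1, 70)) = Add(-3, -70) = -73)
Function('E')(N, c) = Add(Mul(1614, N), Mul(-6, N, c)) (Function('E')(N, c) = Mul(-6, Add(Mul(-269, N), Mul(N, c))) = Add(Mul(1614, N), Mul(-6, N, c)))
Mul(-1, Function('E')(k, C)) = Mul(-1, Mul(6, 258, Add(269, Mul(-1, -73)))) = Mul(-1, Mul(6, 258, Add(269, 73))) = Mul(-1, Mul(6, 258, 342)) = Mul(-1, 529416) = -529416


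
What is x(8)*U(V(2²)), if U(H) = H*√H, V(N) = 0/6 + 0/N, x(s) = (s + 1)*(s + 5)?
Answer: 0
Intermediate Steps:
x(s) = (1 + s)*(5 + s)
V(N) = 0 (V(N) = 0*(⅙) + 0 = 0 + 0 = 0)
U(H) = H^(3/2)
x(8)*U(V(2²)) = (5 + 8² + 6*8)*0^(3/2) = (5 + 64 + 48)*0 = 117*0 = 0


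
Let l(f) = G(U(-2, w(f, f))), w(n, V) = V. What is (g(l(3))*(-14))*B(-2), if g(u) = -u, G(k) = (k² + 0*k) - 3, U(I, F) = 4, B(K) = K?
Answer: -364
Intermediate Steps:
G(k) = -3 + k² (G(k) = (k² + 0) - 3 = k² - 3 = -3 + k²)
l(f) = 13 (l(f) = -3 + 4² = -3 + 16 = 13)
(g(l(3))*(-14))*B(-2) = (-1*13*(-14))*(-2) = -13*(-14)*(-2) = 182*(-2) = -364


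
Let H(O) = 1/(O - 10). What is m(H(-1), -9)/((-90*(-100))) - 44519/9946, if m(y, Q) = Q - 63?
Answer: -5574821/1243250 ≈ -4.4841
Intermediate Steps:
H(O) = 1/(-10 + O)
m(y, Q) = -63 + Q
m(H(-1), -9)/((-90*(-100))) - 44519/9946 = (-63 - 9)/((-90*(-100))) - 44519/9946 = -72/9000 - 44519*1/9946 = -72*1/9000 - 44519/9946 = -1/125 - 44519/9946 = -5574821/1243250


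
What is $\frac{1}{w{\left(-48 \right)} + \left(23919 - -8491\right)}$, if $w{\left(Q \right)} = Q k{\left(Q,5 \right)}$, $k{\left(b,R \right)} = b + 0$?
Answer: $\frac{1}{34714} \approx 2.8807 \cdot 10^{-5}$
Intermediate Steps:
$k{\left(b,R \right)} = b$
$w{\left(Q \right)} = Q^{2}$ ($w{\left(Q \right)} = Q Q = Q^{2}$)
$\frac{1}{w{\left(-48 \right)} + \left(23919 - -8491\right)} = \frac{1}{\left(-48\right)^{2} + \left(23919 - -8491\right)} = \frac{1}{2304 + \left(23919 + 8491\right)} = \frac{1}{2304 + 32410} = \frac{1}{34714}$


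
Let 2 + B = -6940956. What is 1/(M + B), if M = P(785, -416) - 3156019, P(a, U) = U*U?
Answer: -1/9923921 ≈ -1.0077e-7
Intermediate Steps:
P(a, U) = U²
B = -6940958 (B = -2 - 6940956 = -6940958)
M = -2982963 (M = (-416)² - 3156019 = 173056 - 3156019 = -2982963)
1/(M + B) = 1/(-2982963 - 6940958) = 1/(-9923921) = -1/9923921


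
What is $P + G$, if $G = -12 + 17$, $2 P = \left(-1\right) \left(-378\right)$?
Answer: $194$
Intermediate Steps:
$P = 189$ ($P = \frac{\left(-1\right) \left(-378\right)}{2} = \frac{1}{2} \cdot 378 = 189$)
$G = 5$
$P + G = 189 + 5 = 194$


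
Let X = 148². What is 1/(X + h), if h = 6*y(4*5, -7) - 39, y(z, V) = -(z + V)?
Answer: 1/21787 ≈ 4.5899e-5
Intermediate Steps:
X = 21904
y(z, V) = -V - z (y(z, V) = -(V + z) = -V - z)
h = -117 (h = 6*(-1*(-7) - 4*5) - 39 = 6*(7 - 1*20) - 39 = 6*(7 - 20) - 39 = 6*(-13) - 39 = -78 - 39 = -117)
1/(X + h) = 1/(21904 - 117) = 1/21787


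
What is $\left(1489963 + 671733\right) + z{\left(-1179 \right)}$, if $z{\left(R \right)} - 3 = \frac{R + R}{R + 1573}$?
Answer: $\frac{425853524}{197} \approx 2.1617 \cdot 10^{6}$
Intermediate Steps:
$z{\left(R \right)} = 3 + \frac{2 R}{1573 + R}$ ($z{\left(R \right)} = 3 + \frac{R + R}{R + 1573} = 3 + \frac{2 R}{1573 + R}$)
$\left(1489963 + 671733\right) + z{\left(-1179 \right)} = \left(1489963 + 671733\right) + \frac{4719 + 5 \left(-1179\right)}{1573 - 1179} = 2161696 + \frac{4719 - 5895}{394} = 2161696 + \frac{1}{394} \left(-1176\right) = 2161696 - \frac{588}{197} = \frac{425853524}{197}$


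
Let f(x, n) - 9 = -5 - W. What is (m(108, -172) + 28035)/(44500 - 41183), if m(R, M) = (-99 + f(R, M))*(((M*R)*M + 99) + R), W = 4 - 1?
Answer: -313109307/3317 ≈ -94395.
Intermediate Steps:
W = 3
f(x, n) = 1 (f(x, n) = 9 + (-5 - 1*3) = 9 + (-5 - 3) = 9 - 8 = 1)
m(R, M) = -9702 - 98*R - 98*R*M² (m(R, M) = (-99 + 1)*(((M*R)*M + 99) + R) = -98*((R*M² + 99) + R) = -98*((99 + R*M²) + R) = -98*(99 + R + R*M²) = -9702 - 98*R - 98*R*M²)
(m(108, -172) + 28035)/(44500 - 41183) = ((-9702 - 98*108 - 98*108*(-172)²) + 28035)/(44500 - 41183) = ((-9702 - 10584 - 98*108*29584) + 28035)/3317 = ((-9702 - 10584 - 313117056) + 28035)*(1/3317) = (-313137342 + 28035)*(1/3317) = -313109307*1/3317 = -313109307/3317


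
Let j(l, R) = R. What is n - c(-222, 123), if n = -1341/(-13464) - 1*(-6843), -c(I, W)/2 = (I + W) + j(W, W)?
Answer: 10309085/1496 ≈ 6891.1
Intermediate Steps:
c(I, W) = -4*W - 2*I (c(I, W) = -2*((I + W) + W) = -2*(I + 2*W) = -4*W - 2*I)
n = 10237277/1496 (n = -1341*(-1/13464) + 6843 = 149/1496 + 6843 = 10237277/1496 ≈ 6843.1)
n - c(-222, 123) = 10237277/1496 - (-4*123 - 2*(-222)) = 10237277/1496 - (-492 + 444) = 10237277/1496 - 1*(-48) = 10237277/1496 + 48 = 10309085/1496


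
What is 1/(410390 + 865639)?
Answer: 1/1276029 ≈ 7.8368e-7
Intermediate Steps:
1/(410390 + 865639) = 1/1276029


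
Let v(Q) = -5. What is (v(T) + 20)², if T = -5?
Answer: 225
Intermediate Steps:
(v(T) + 20)² = (-5 + 20)² = 15² = 225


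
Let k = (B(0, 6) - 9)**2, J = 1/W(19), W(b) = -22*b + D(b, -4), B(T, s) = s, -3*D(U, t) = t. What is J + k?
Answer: 11247/1250 ≈ 8.9976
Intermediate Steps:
D(U, t) = -t/3
W(b) = 4/3 - 22*b (W(b) = -22*b - 1/3*(-4) = -22*b + 4/3 = 4/3 - 22*b)
J = -3/1250 (J = 1/(4/3 - 22*19) = 1/(4/3 - 418) = 1/(-1250/3) = -3/1250 ≈ -0.0024000)
k = 9 (k = (6 - 9)**2 = (-3)**2 = 9)
J + k = -3/1250 + 9 = 11247/1250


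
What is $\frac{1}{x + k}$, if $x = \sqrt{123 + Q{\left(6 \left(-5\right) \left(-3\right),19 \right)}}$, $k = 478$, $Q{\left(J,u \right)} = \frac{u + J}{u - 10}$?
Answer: $\frac{2151}{1027570} - \frac{6 \sqrt{19}}{513785} \approx 0.0020424$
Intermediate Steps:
$Q{\left(J,u \right)} = \frac{J + u}{-10 + u}$
$x = \frac{8 \sqrt{19}}{3}$ ($x = \sqrt{123 + \frac{6 \left(-5\right) \left(-3\right) + 19}{-10 + 19}} = \sqrt{123 + \frac{\left(-30\right) \left(-3\right) + 19}{9}} = \sqrt{123 + \frac{90 + 19}{9}} = \sqrt{123 + \frac{1}{9} \cdot 109} = \sqrt{123 + \frac{109}{9}} = \sqrt{\frac{1216}{9}} = \frac{8 \sqrt{19}}{3} \approx 11.624$)
$\frac{1}{x + k} = \frac{1}{\frac{8 \sqrt{19}}{3} + 478} = \frac{1}{478 + \frac{8 \sqrt{19}}{3}}$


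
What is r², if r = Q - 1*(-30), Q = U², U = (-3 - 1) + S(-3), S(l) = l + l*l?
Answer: 1156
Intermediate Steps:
S(l) = l + l²
U = 2 (U = (-3 - 1) - 3*(1 - 3) = -4 - 3*(-2) = -4 + 6 = 2)
Q = 4 (Q = 2² = 4)
r = 34 (r = 4 - 1*(-30) = 4 + 30 = 34)
r² = 34² = 1156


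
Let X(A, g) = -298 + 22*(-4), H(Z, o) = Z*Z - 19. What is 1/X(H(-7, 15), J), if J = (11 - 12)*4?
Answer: -1/386 ≈ -0.0025907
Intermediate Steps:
H(Z, o) = -19 + Z² (H(Z, o) = Z² - 19 = -19 + Z²)
J = -4 (J = -1*4 = -4)
X(A, g) = -386 (X(A, g) = -298 - 88 = -386)
1/X(H(-7, 15), J) = 1/(-386) = -1/386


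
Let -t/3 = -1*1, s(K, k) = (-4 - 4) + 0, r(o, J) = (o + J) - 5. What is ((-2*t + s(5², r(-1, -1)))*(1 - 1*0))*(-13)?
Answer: 182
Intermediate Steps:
r(o, J) = -5 + J + o (r(o, J) = (J + o) - 5 = -5 + J + o)
s(K, k) = -8 (s(K, k) = -8 + 0 = -8)
t = 3 (t = -(-3) = -3*(-1) = 3)
((-2*t + s(5², r(-1, -1)))*(1 - 1*0))*(-13) = ((-2*3 - 8)*(1 - 1*0))*(-13) = ((-6 - 8)*(1 + 0))*(-13) = -14*1*(-13) = -14*(-13) = 182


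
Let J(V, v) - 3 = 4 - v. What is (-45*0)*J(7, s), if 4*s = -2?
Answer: 0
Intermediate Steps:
s = -½ (s = (¼)*(-2) = -½ ≈ -0.50000)
J(V, v) = 7 - v (J(V, v) = 3 + (4 - v) = 7 - v)
(-45*0)*J(7, s) = (-45*0)*(7 - 1*(-½)) = 0*(7 + ½) = 0*(15/2) = 0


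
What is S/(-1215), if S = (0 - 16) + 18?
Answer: -2/1215 ≈ -0.0016461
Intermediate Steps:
S = 2 (S = -16 + 18 = 2)
S/(-1215) = 2/(-1215) = 2*(-1/1215) = -2/1215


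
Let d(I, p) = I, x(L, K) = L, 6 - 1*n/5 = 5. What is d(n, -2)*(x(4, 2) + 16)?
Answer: 100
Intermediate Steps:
n = 5 (n = 30 - 5*5 = 30 - 25 = 5)
d(n, -2)*(x(4, 2) + 16) = 5*(4 + 16) = 5*20 = 100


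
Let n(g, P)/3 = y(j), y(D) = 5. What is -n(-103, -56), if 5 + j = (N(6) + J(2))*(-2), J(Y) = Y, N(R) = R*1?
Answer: -15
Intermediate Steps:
N(R) = R
j = -21 (j = -5 + (6 + 2)*(-2) = -5 + 8*(-2) = -5 - 16 = -21)
n(g, P) = 15 (n(g, P) = 3*5 = 15)
-n(-103, -56) = -1*15 = -15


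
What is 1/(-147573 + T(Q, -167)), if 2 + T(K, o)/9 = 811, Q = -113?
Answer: -1/140292 ≈ -7.1280e-6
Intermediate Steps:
T(K, o) = 7281 (T(K, o) = -18 + 9*811 = -18 + 7299 = 7281)
1/(-147573 + T(Q, -167)) = 1/(-147573 + 7281) = 1/(-140292) = -1/140292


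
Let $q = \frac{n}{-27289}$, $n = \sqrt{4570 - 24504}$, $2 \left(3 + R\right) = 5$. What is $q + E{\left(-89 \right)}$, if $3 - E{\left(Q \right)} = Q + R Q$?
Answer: $\frac{95}{2} - \frac{i \sqrt{19934}}{27289} \approx 47.5 - 0.0051738 i$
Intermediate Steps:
$R = - \frac{1}{2}$ ($R = -3 + \frac{1}{2} \cdot 5 = -3 + \frac{5}{2} = - \frac{1}{2} \approx -0.5$)
$E{\left(Q \right)} = 3 - \frac{Q}{2}$ ($E{\left(Q \right)} = 3 - \left(Q - \frac{Q}{2}\right) = 3 - \frac{Q}{2}$)
$n = i \sqrt{19934}$ ($n = \sqrt{-19934} = i \sqrt{19934} \approx 141.19 i$)
$q = - \frac{i \sqrt{19934}}{27289}$ ($q = \frac{i \sqrt{19934}}{-27289} = i \sqrt{19934} \left(- \frac{1}{27289}\right) = - \frac{i \sqrt{19934}}{27289} \approx - 0.0051738 i$)
$q + E{\left(-89 \right)} = - \frac{i \sqrt{19934}}{27289} + \left(3 - - \frac{89}{2}\right) = - \frac{i \sqrt{19934}}{27289} + \left(3 + \frac{89}{2}\right) = - \frac{i \sqrt{19934}}{27289} + \frac{95}{2} = \frac{95}{2} - \frac{i \sqrt{19934}}{27289}$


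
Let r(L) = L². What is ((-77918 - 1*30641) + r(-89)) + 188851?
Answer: 88213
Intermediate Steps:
((-77918 - 1*30641) + r(-89)) + 188851 = ((-77918 - 1*30641) + (-89)²) + 188851 = ((-77918 - 30641) + 7921) + 188851 = (-108559 + 7921) + 188851 = -100638 + 188851 = 88213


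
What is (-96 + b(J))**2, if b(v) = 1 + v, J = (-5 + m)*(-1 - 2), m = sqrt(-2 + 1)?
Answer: 6391 + 480*I ≈ 6391.0 + 480.0*I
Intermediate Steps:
m = I (m = sqrt(-1) = I ≈ 1.0*I)
J = 15 - 3*I (J = (-5 + I)*(-1 - 2) = (-5 + I)*(-3) = 15 - 3*I ≈ 15.0 - 3.0*I)
(-96 + b(J))**2 = (-96 + (1 + (15 - 3*I)))**2 = (-96 + (16 - 3*I))**2 = (-80 - 3*I)**2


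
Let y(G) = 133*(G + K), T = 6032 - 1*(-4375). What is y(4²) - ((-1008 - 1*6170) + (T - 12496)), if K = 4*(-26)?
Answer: -2437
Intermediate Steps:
T = 10407 (T = 6032 + 4375 = 10407)
K = -104
y(G) = -13832 + 133*G (y(G) = 133*(G - 104) = 133*(-104 + G) = -13832 + 133*G)
y(4²) - ((-1008 - 1*6170) + (T - 12496)) = (-13832 + 133*4²) - ((-1008 - 1*6170) + (10407 - 12496)) = (-13832 + 133*16) - ((-1008 - 6170) - 2089) = (-13832 + 2128) - (-7178 - 2089) = -11704 - 1*(-9267) = -11704 + 9267 = -2437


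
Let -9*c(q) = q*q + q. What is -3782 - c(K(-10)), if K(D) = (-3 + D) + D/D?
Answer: -11302/3 ≈ -3767.3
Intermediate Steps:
K(D) = -2 + D (K(D) = (-3 + D) + 1 = -2 + D)
c(q) = -q/9 - q²/9 (c(q) = -(q*q + q)/9 = -(q² + q)/9 = -(q + q²)/9 = -q/9 - q²/9)
-3782 - c(K(-10)) = -3782 - (-1)*(-2 - 10)*(1 + (-2 - 10))/9 = -3782 - (-1)*(-12)*(1 - 12)/9 = -3782 - (-1)*(-12)*(-11)/9 = -3782 - 1*(-44/3) = -3782 + 44/3 = -11302/3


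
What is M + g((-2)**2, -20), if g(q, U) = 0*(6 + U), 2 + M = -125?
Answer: -127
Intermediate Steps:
M = -127 (M = -2 - 125 = -127)
g(q, U) = 0
M + g((-2)**2, -20) = -127 + 0 = -127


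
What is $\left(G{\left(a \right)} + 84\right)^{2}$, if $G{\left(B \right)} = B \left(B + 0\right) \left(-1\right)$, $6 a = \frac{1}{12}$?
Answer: $\frac{189621057025}{26873856} \approx 7056.0$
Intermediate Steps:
$a = \frac{1}{72}$ ($a = \frac{1}{6 \cdot 12} = \frac{1}{6} \cdot \frac{1}{12} = \frac{1}{72} \approx 0.013889$)
$G{\left(B \right)} = - B^{2}$ ($G{\left(B \right)} = B B \left(-1\right) = B^{2} \left(-1\right) = - B^{2}$)
$\left(G{\left(a \right)} + 84\right)^{2} = \left(- \frac{1}{5184} + 84\right)^{2} = \left(\frac{435455}{5184}\right)^{2} = \frac{189621057025}{26873856}$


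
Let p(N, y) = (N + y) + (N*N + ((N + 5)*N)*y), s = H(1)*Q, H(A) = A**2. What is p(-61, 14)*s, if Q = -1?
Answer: -51498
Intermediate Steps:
s = -1 (s = 1**2*(-1) = 1*(-1) = -1)
p(N, y) = N + y + N**2 + N*y*(5 + N) (p(N, y) = (N + y) + (N**2 + ((5 + N)*N)*y) = (N + y) + (N**2 + (N*(5 + N))*y) = (N + y) + (N**2 + N*y*(5 + N)) = N + y + N**2 + N*y*(5 + N))
p(-61, 14)*s = (-61 + 14 + (-61)**2 + 14*(-61)**2 + 5*(-61)*14)*(-1) = (-61 + 14 + 3721 + 14*3721 - 4270)*(-1) = (-61 + 14 + 3721 + 52094 - 4270)*(-1) = 51498*(-1) = -51498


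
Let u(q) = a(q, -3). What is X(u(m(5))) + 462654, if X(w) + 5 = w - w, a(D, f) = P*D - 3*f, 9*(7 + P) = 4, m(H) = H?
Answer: 462649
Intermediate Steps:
P = -59/9 (P = -7 + (⅑)*4 = -7 + 4/9 = -59/9 ≈ -6.5556)
a(D, f) = -3*f - 59*D/9 (a(D, f) = -59*D/9 - 3*f = -3*f - 59*D/9)
u(q) = 9 - 59*q/9 (u(q) = -3*(-3) - 59*q/9 = 9 - 59*q/9)
X(w) = -5 (X(w) = -5 + (w - w) = -5 + 0 = -5)
X(u(m(5))) + 462654 = -5 + 462654 = 462649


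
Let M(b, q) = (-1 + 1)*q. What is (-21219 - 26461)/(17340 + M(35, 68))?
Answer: -2384/867 ≈ -2.7497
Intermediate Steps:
M(b, q) = 0 (M(b, q) = 0*q = 0)
(-21219 - 26461)/(17340 + M(35, 68)) = (-21219 - 26461)/(17340 + 0) = -47680/17340 = -47680*1/17340 = -2384/867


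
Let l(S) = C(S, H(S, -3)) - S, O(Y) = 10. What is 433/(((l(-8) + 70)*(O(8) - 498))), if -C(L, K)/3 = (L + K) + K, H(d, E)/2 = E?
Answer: -433/67344 ≈ -0.0064297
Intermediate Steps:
H(d, E) = 2*E
C(L, K) = -6*K - 3*L (C(L, K) = -3*((L + K) + K) = -3*((K + L) + K) = -3*(L + 2*K) = -6*K - 3*L)
l(S) = 36 - 4*S (l(S) = (-12*(-3) - 3*S) - S = (-6*(-6) - 3*S) - S = (36 - 3*S) - S = 36 - 4*S)
433/(((l(-8) + 70)*(O(8) - 498))) = 433/((((36 - 4*(-8)) + 70)*(10 - 498))) = 433/((((36 + 32) + 70)*(-488))) = 433/(((68 + 70)*(-488))) = 433/((138*(-488))) = 433/(-67344) = 433*(-1/67344) = -433/67344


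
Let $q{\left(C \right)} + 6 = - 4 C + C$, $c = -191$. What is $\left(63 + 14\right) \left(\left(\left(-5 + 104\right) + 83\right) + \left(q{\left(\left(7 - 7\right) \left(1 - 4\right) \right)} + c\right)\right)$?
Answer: $-1155$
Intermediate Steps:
$q{\left(C \right)} = -6 - 3 C$ ($q{\left(C \right)} = -6 + \left(- 4 C + C\right) = -6 - 3 C$)
$\left(63 + 14\right) \left(\left(\left(-5 + 104\right) + 83\right) + \left(q{\left(\left(7 - 7\right) \left(1 - 4\right) \right)} + c\right)\right) = \left(63 + 14\right) \left(\left(\left(-5 + 104\right) + 83\right) - \left(197 + 3 \left(7 - 7\right) \left(1 - 4\right)\right)\right) = 77 \left(\left(99 + 83\right) - \left(197 + 3 \cdot 0 \left(-3\right)\right)\right) = 77 \left(182 - 197\right) = 77 \left(-15\right) = -1155$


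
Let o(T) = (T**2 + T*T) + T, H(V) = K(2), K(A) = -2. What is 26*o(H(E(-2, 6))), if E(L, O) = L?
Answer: 156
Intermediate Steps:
H(V) = -2
o(T) = T + 2*T**2 (o(T) = (T**2 + T**2) + T = 2*T**2 + T = T + 2*T**2)
26*o(H(E(-2, 6))) = 26*(-2*(1 + 2*(-2))) = 26*(-2*(1 - 4)) = 26*(-2*(-3)) = 26*6 = 156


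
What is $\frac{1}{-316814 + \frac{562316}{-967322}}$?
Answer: $- \frac{483661}{153230857212} \approx -3.1564 \cdot 10^{-6}$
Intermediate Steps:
$\frac{1}{-316814 + \frac{562316}{-967322}} = \frac{1}{-316814 + 562316 \left(- \frac{1}{967322}\right)} = \frac{1}{-316814 - \frac{281158}{483661}} = \frac{1}{- \frac{153230857212}{483661}} = - \frac{483661}{153230857212}$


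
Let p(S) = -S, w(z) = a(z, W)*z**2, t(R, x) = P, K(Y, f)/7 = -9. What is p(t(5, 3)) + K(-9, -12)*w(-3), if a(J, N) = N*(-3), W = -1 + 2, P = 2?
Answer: 1699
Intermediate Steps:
K(Y, f) = -63 (K(Y, f) = 7*(-9) = -63)
W = 1
t(R, x) = 2
a(J, N) = -3*N
w(z) = -3*z**2 (w(z) = (-3*1)*z**2 = -3*z**2)
p(t(5, 3)) + K(-9, -12)*w(-3) = -1*2 - (-189)*(-3)**2 = -2 - (-189)*9 = -2 - 63*(-27) = -2 + 1701 = 1699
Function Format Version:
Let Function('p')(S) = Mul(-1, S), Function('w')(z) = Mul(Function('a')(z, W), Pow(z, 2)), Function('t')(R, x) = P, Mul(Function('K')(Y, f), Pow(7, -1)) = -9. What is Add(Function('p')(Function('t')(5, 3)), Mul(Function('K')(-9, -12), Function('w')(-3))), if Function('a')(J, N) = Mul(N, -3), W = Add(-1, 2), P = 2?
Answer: 1699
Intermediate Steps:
Function('K')(Y, f) = -63 (Function('K')(Y, f) = Mul(7, -9) = -63)
W = 1
Function('t')(R, x) = 2
Function('a')(J, N) = Mul(-3, N)
Function('w')(z) = Mul(-3, Pow(z, 2)) (Function('w')(z) = Mul(Mul(-3, 1), Pow(z, 2)) = Mul(-3, Pow(z, 2)))
Add(Function('p')(Function('t')(5, 3)), Mul(Function('K')(-9, -12), Function('w')(-3))) = Add(Mul(-1, 2), Mul(-63, Mul(-3, Pow(-3, 2)))) = Add(-2, Mul(-63, Mul(-3, 9))) = Add(-2, Mul(-63, -27)) = Add(-2, 1701) = 1699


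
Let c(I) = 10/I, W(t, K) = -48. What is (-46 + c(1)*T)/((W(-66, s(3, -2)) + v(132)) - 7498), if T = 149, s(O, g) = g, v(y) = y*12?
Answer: -722/2981 ≈ -0.24220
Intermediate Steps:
v(y) = 12*y
(-46 + c(1)*T)/((W(-66, s(3, -2)) + v(132)) - 7498) = (-46 + (10/1)*149)/((-48 + 12*132) - 7498) = (-46 + (10*1)*149)/((-48 + 1584) - 7498) = (-46 + 10*149)/(1536 - 7498) = (-46 + 1490)/(-5962) = 1444*(-1/5962) = -722/2981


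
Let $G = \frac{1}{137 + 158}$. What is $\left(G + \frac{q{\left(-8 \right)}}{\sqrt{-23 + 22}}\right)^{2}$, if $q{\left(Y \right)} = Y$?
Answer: $- \frac{5569599}{87025} + \frac{16 i}{295} \approx -64.0 + 0.054237 i$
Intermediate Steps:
$G = \frac{1}{295} \approx 0.0033898$
$\left(G + \frac{q{\left(-8 \right)}}{\sqrt{-23 + 22}}\right)^{2} = \left(\frac{1}{295} - \frac{8}{\sqrt{-23 + 22}}\right)^{2} = \left(\frac{1}{295} - \frac{8}{\sqrt{-1}}\right)^{2} = \left(\frac{1}{295} - \frac{8}{i}\right)^{2} = \left(\frac{1}{295} - 8 \left(- i\right)\right)^{2} = \left(\frac{1}{295} + 8 i\right)^{2}$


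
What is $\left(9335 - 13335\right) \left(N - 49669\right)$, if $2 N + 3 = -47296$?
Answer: $293274000$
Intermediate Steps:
$N = - \frac{47299}{2}$ ($N = - \frac{3}{2} + \frac{1}{2} \left(-47296\right) = - \frac{3}{2} - 23648 = - \frac{47299}{2} \approx -23650.0$)
$\left(9335 - 13335\right) \left(N - 49669\right) = \left(9335 - 13335\right) \left(- \frac{47299}{2} - 49669\right) = \left(-4000\right) \left(- \frac{146637}{2}\right) = 293274000$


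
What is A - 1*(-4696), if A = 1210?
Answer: 5906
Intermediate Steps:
A - 1*(-4696) = 1210 - 1*(-4696) = 1210 + 4696 = 5906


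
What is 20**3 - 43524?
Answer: -35524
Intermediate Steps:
20**3 - 43524 = 8000 - 43524 = -35524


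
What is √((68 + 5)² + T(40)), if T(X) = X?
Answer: √5369 ≈ 73.273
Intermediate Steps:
√((68 + 5)² + T(40)) = √((68 + 5)² + 40) = √(73² + 40) = √(5329 + 40) = √5369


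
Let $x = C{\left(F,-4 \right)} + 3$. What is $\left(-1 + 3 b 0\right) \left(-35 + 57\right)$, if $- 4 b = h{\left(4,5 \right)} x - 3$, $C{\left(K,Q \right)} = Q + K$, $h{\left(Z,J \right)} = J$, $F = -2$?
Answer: $-22$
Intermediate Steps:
$C{\left(K,Q \right)} = K + Q$
$x = -3$ ($x = \left(-2 - 4\right) + 3 = -6 + 3 = -3$)
$b = \frac{9}{2}$ ($b = - \frac{5 \left(-3\right) - 3}{4} = - \frac{-15 - 3}{4} = \left(- \frac{1}{4}\right) \left(-18\right) = \frac{9}{2} \approx 4.5$)
$\left(-1 + 3 b 0\right) \left(-35 + 57\right) = \left(-1 + 3 \cdot \frac{9}{2} \cdot 0\right) \left(-35 + 57\right) = \left(-1 + \frac{27}{2} \cdot 0\right) 22 = \left(-1 + 0\right) 22 = \left(-1\right) 22 = -22$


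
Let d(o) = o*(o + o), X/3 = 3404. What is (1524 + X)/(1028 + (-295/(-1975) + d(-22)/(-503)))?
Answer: 2331767160/203895497 ≈ 11.436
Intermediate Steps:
X = 10212 (X = 3*3404 = 10212)
d(o) = 2*o**2 (d(o) = o*(2*o) = 2*o**2)
(1524 + X)/(1028 + (-295/(-1975) + d(-22)/(-503))) = (1524 + 10212)/(1028 + (-295/(-1975) + (2*(-22)**2)/(-503))) = 11736/(1028 + (-295*(-1/1975) + (2*484)*(-1/503))) = 11736/(1028 + (59/395 + 968*(-1/503))) = 11736/(1028 + (59/395 - 968/503)) = 11736/(1028 - 352683/198685) = 11736/(203895497/198685) = 11736*(198685/203895497) = 2331767160/203895497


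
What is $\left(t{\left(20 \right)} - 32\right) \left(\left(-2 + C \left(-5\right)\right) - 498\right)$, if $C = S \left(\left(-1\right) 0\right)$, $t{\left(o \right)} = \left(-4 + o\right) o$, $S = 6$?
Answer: $-144000$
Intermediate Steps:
$t{\left(o \right)} = o \left(-4 + o\right)$
$C = 0$ ($C = 6 \left(\left(-1\right) 0\right) = 6 \cdot 0 = 0$)
$\left(t{\left(20 \right)} - 32\right) \left(\left(-2 + C \left(-5\right)\right) - 498\right) = \left(20 \left(-4 + 20\right) - 32\right) \left(\left(-2 + 0 \left(-5\right)\right) - 498\right) = \left(20 \cdot 16 - 32\right) \left(\left(-2 + 0\right) - 498\right) = \left(320 - 32\right) \left(-2 - 498\right) = 288 \left(-500\right) = -144000$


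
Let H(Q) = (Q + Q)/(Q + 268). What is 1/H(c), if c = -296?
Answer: 7/148 ≈ 0.047297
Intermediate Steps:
H(Q) = 2*Q/(268 + Q) (H(Q) = (2*Q)/(268 + Q) = 2*Q/(268 + Q))
1/H(c) = 1/(2*(-296)/(268 - 296)) = 1/(2*(-296)/(-28)) = 1/(2*(-296)*(-1/28)) = 1/(148/7) = 7/148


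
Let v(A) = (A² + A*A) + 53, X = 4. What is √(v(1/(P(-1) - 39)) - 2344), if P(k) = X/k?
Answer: 9*I*√52297/43 ≈ 47.864*I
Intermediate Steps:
P(k) = 4/k
v(A) = 53 + 2*A² (v(A) = (A² + A²) + 53 = 2*A² + 53 = 53 + 2*A²)
√(v(1/(P(-1) - 39)) - 2344) = √((53 + 2*(1/(4/(-1) - 39))²) - 2344) = √((53 + 2*(1/(4*(-1) - 39))²) - 2344) = √((53 + 2*(1/(-4 - 39))²) - 2344) = √((53 + 2*(1/(-43))²) - 2344) = √((53 + 2*(-1/43)²) - 2344) = √((53 + 2*(1/1849)) - 2344) = √((53 + 2/1849) - 2344) = √(97999/1849 - 2344) = √(-4236057/1849) = 9*I*√52297/43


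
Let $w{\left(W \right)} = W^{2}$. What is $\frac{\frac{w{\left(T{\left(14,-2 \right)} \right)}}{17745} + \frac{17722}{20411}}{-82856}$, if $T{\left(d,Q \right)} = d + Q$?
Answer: $- \frac{52902679}{5001646560820} \approx -1.0577 \cdot 10^{-5}$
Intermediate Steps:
$T{\left(d,Q \right)} = Q + d$
$\frac{\frac{w{\left(T{\left(14,-2 \right)} \right)}}{17745} + \frac{17722}{20411}}{-82856} = \frac{\frac{\left(-2 + 14\right)^{2}}{17745} + \frac{17722}{20411}}{-82856} = \left(12^{2} \cdot \frac{1}{17745} + 17722 \cdot \frac{1}{20411}\right) \left(- \frac{1}{82856}\right) = \left(144 \cdot \frac{1}{17745} + \frac{17722}{20411}\right) \left(- \frac{1}{82856}\right) = \left(\frac{48}{5915} + \frac{17722}{20411}\right) \left(- \frac{1}{82856}\right) = \frac{105805358}{120731065} \left(- \frac{1}{82856}\right) = - \frac{52902679}{5001646560820}$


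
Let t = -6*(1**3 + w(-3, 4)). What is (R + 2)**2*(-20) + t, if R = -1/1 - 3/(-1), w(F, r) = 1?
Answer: -332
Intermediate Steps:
t = -12 (t = -6*(1**3 + 1) = -6*(1 + 1) = -6*2 = -12)
R = 2 (R = -1*1 - 3*(-1) = -1 + 3 = 2)
(R + 2)**2*(-20) + t = (2 + 2)**2*(-20) - 12 = 4**2*(-20) - 12 = 16*(-20) - 12 = -320 - 12 = -332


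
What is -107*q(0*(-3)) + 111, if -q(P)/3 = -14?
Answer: -4383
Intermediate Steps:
q(P) = 42 (q(P) = -3*(-14) = 42)
-107*q(0*(-3)) + 111 = -107*42 + 111 = -4494 + 111 = -4383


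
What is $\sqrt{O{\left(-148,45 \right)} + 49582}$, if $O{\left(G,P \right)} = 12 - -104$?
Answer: $3 \sqrt{5522} \approx 222.93$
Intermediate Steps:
$O{\left(G,P \right)} = 116$ ($O{\left(G,P \right)} = 12 + 104 = 116$)
$\sqrt{O{\left(-148,45 \right)} + 49582} = \sqrt{116 + 49582} = \sqrt{49698} = 3 \sqrt{5522}$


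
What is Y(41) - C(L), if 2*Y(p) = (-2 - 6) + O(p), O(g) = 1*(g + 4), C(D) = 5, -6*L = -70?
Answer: 27/2 ≈ 13.500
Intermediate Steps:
L = 35/3 (L = -⅙*(-70) = 35/3 ≈ 11.667)
O(g) = 4 + g (O(g) = 1*(4 + g) = 4 + g)
Y(p) = -2 + p/2 (Y(p) = ((-2 - 6) + (4 + p))/2 = (-8 + (4 + p))/2 = (-4 + p)/2 = -2 + p/2)
Y(41) - C(L) = (-2 + (½)*41) - 1*5 = (-2 + 41/2) - 5 = 37/2 - 5 = 27/2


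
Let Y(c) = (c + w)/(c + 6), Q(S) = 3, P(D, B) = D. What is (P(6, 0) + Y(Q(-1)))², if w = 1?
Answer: 3364/81 ≈ 41.531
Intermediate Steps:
Y(c) = (1 + c)/(6 + c) (Y(c) = (c + 1)/(c + 6) = (1 + c)/(6 + c))
(P(6, 0) + Y(Q(-1)))² = (6 + (1 + 3)/(6 + 3))² = (6 + 4/9)² = (58/9)² = 3364/81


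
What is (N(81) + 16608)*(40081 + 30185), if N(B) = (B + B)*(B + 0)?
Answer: 2089008180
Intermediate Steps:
N(B) = 2*B² (N(B) = (2*B)*B = 2*B²)
(N(81) + 16608)*(40081 + 30185) = (2*81² + 16608)*(40081 + 30185) = (2*6561 + 16608)*70266 = (13122 + 16608)*70266 = 29730*70266 = 2089008180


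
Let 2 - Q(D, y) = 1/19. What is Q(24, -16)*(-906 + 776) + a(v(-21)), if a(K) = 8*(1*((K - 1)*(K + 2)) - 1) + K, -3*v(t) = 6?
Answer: -5000/19 ≈ -263.16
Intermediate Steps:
Q(D, y) = 37/19 (Q(D, y) = 2 - 1/19 = 37/19)
v(t) = -2 (v(t) = -⅓*6 = -2)
a(K) = -8 + K + 8*(-1 + K)*(2 + K) (a(K) = 8*(1*((-1 + K)*(2 + K)) - 1) + K = 8*((-1 + K)*(2 + K) - 1) + K = 8*(-1 + (-1 + K)*(2 + K)) + K = (-8 + 8*(-1 + K)*(2 + K)) + K = -8 + K + 8*(-1 + K)*(2 + K))
Q(24, -16)*(-906 + 776) + a(v(-21)) = 37*(-906 + 776)/19 + (-24 + 8*(-2)² + 9*(-2)) = (37/19)*(-130) + (-24 + 8*4 - 18) = -4810/19 + (-24 + 32 - 18) = -4810/19 - 10 = -5000/19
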